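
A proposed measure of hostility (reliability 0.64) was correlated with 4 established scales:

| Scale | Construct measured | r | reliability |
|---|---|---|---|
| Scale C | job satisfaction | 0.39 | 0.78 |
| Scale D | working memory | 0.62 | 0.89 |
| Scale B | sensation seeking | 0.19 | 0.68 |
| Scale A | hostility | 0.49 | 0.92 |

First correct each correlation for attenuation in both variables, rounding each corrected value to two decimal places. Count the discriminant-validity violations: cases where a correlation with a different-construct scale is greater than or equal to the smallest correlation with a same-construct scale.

1

Disattenuated r (r / √(r_scale · r_new)):
  Scale C (disc): 0.39 / √(0.78·0.64) = 0.55
  Scale D (disc): 0.62 / √(0.89·0.64) = 0.82
  Scale B (disc): 0.19 / √(0.68·0.64) = 0.29
  Scale A (conv): 0.49 / √(0.92·0.64) = 0.64
Smallest convergent = 0.64. Discriminant values: 0.55, 0.82, 0.29; count ≥ 0.64 → 1.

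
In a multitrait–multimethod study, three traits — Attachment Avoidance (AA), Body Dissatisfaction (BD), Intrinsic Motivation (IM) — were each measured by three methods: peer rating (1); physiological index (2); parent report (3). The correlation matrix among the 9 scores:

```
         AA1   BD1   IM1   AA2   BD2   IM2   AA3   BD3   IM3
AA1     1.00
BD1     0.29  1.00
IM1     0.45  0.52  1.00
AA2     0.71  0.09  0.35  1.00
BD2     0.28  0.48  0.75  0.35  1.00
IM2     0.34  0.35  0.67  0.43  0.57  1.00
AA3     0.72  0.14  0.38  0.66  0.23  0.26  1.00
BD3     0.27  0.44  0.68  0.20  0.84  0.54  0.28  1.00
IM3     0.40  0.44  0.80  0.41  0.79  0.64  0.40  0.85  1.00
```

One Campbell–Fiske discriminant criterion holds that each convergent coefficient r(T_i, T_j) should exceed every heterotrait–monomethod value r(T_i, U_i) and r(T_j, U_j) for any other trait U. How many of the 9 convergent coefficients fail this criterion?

5

Convergent coefficients and their comparison sets:
AA (methods 1·2): 0.71 vs {0.29, 0.35, 0.45, 0.43} → pass.
AA (methods 1·3): 0.72 vs {0.29, 0.28, 0.45, 0.40} → pass.
AA (methods 2·3): 0.66 vs {0.35, 0.28, 0.43, 0.40} → pass.
BD (methods 1·2): 0.48 vs {0.29, 0.35, 0.52, 0.57} → fail.
BD (methods 1·3): 0.44 vs {0.29, 0.28, 0.52, 0.85} → fail.
BD (methods 2·3): 0.84 vs {0.35, 0.28, 0.57, 0.85} → fail.
IM (methods 1·2): 0.67 vs {0.45, 0.43, 0.52, 0.57} → pass.
IM (methods 1·3): 0.80 vs {0.45, 0.40, 0.52, 0.85} → fail.
IM (methods 2·3): 0.64 vs {0.43, 0.40, 0.57, 0.85} → fail.
5 of 9 fail.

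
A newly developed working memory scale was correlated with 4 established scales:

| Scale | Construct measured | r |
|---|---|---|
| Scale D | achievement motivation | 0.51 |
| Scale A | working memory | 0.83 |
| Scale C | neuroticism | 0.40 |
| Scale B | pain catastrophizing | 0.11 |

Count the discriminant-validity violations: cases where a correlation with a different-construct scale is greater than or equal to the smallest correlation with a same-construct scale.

0

Convergent (same construct = working memory): Scale A.
Smallest convergent = 0.83. Discriminant values: 0.51, 0.40, 0.11; count ≥ 0.83 → 0.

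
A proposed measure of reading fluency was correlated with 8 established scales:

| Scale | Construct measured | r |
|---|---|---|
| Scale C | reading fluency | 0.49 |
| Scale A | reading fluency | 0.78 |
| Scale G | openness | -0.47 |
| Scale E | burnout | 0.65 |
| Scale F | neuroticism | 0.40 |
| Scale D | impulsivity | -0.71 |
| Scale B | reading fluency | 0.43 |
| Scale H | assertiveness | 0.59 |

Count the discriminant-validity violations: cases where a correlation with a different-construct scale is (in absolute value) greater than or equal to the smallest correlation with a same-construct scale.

Convergent (same construct = reading fluency): Scale C, Scale A, Scale B.
Smallest convergent = 0.43. Discriminant |r|: 0.47, 0.65, 0.40, 0.71, 0.59; count ≥ 0.43 → 4.

4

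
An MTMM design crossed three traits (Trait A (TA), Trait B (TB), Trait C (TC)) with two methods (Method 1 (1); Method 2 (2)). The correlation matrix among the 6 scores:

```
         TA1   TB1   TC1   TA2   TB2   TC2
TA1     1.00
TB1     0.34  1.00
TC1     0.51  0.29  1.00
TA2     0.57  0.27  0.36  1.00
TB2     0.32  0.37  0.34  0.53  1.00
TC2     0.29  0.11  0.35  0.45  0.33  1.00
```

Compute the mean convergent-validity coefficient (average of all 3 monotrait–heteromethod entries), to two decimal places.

Convergent values: 0.57, 0.37, 0.35; mean = 1.29/3 = 0.43.

0.43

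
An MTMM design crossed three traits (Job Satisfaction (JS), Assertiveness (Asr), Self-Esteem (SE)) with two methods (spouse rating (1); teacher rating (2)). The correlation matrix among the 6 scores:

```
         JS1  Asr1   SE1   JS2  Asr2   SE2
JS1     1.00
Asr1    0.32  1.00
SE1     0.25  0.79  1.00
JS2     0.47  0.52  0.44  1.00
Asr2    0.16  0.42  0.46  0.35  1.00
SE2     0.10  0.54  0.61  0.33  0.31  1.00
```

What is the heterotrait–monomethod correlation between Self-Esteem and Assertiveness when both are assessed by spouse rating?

0.79

Different traits, same method: r(SE1, Asr1) = 0.79.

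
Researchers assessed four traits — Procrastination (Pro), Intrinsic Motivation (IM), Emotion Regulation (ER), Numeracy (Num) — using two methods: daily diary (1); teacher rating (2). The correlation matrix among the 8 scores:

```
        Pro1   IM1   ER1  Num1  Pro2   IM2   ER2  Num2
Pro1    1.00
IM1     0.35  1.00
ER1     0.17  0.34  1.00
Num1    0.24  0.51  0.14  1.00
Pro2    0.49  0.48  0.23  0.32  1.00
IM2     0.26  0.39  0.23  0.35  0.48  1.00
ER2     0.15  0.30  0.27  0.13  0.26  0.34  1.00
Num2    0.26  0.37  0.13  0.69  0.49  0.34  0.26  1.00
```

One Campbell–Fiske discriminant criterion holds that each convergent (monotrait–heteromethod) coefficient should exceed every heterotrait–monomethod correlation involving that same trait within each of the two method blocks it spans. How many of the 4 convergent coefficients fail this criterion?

Checking each validity diagonal entry against its comparison values:
Pro (methods 1·2): 0.49 vs {0.35, 0.48, 0.17, 0.26, 0.24, 0.49} → fail.
IM (methods 1·2): 0.39 vs {0.35, 0.48, 0.34, 0.34, 0.51, 0.34} → fail.
ER (methods 1·2): 0.27 vs {0.17, 0.26, 0.34, 0.34, 0.14, 0.26} → fail.
Num (methods 1·2): 0.69 vs {0.24, 0.49, 0.51, 0.34, 0.14, 0.26} → pass.
3 of 4 fail.

3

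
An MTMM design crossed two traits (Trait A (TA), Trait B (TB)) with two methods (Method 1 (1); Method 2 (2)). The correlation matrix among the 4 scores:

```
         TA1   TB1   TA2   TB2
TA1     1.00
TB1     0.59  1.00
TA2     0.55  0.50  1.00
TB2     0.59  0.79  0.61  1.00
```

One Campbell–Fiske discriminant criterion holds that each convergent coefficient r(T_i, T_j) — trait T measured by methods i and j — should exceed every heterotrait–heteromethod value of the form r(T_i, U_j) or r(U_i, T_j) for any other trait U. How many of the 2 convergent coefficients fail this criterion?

Convergent coefficients and their comparison sets:
TA (methods 1·2): 0.55 vs {0.59, 0.50} → fail.
TB (methods 1·2): 0.79 vs {0.50, 0.59} → pass.
1 of 2 fail.

1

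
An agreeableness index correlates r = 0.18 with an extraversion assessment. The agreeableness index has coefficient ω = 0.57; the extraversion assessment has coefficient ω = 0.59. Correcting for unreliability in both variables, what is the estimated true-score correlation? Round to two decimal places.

r_true = r_obs / √(r_xx · r_yy) = 0.18 / √(0.57 × 0.59) = 0.18 / √0.3363 = 0.18 / 0.5799 ≈ 0.31.

0.31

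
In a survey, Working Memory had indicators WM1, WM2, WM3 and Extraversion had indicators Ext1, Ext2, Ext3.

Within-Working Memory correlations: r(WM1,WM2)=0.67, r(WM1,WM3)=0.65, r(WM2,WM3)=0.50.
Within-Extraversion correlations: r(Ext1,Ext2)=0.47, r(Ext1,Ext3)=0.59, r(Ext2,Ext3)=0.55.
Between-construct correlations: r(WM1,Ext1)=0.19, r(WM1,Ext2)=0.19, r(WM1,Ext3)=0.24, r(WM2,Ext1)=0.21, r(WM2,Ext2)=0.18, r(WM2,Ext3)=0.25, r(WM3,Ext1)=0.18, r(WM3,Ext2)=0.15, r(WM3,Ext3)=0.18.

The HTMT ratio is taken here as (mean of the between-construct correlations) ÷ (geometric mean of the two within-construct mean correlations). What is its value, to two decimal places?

0.34

Mean heterotrait r = 1.77/9 = 0.1967.
Mean within-WM = 1.82/3 = 0.6067; mean within-Ext = 1.61/3 = 0.5367.
Geometric mean = √(0.6067 × 0.5367) = 0.5706.
HTMT = 0.1967 / 0.5706 = 0.34.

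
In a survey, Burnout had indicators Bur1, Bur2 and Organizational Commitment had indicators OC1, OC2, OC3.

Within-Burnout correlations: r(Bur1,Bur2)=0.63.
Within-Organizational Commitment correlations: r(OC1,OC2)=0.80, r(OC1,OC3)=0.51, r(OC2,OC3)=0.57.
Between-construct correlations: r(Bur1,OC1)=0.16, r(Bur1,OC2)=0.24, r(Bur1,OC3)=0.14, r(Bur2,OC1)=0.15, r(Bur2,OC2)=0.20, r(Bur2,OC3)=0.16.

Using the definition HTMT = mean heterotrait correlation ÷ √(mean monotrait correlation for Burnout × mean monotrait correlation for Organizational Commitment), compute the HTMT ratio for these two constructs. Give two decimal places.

Mean between = 1.05/6 = 0.1750.
Mean within-Bur = 0.63/1 = 0.6300; mean within-OC = 1.88/3 = 0.6267.
Geometric mean = √(0.6300 × 0.6267) = 0.6283.
HTMT = 0.1750 / 0.6283 = 0.28.

0.28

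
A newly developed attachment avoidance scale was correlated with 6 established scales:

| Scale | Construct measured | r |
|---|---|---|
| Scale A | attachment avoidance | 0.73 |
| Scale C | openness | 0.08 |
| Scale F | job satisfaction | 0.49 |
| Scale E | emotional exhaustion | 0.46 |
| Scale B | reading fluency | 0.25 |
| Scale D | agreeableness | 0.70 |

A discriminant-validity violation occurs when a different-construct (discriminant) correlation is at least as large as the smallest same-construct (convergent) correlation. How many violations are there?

0

Convergent (same construct = attachment avoidance): Scale A.
Smallest convergent = 0.73. Discriminant values: 0.08, 0.49, 0.46, 0.25, 0.70; count ≥ 0.73 → 0.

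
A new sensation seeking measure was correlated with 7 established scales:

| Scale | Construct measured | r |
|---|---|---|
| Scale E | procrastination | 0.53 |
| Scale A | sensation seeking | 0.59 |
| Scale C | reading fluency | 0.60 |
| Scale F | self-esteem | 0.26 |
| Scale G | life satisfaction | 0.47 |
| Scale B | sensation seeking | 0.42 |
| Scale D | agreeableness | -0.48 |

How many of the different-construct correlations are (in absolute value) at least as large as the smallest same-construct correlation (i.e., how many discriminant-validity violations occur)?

Convergent (same construct = sensation seeking): Scale A, Scale B.
Smallest convergent = 0.42. Discriminant |r|: 0.53, 0.60, 0.26, 0.47, 0.48; count ≥ 0.42 → 4.

4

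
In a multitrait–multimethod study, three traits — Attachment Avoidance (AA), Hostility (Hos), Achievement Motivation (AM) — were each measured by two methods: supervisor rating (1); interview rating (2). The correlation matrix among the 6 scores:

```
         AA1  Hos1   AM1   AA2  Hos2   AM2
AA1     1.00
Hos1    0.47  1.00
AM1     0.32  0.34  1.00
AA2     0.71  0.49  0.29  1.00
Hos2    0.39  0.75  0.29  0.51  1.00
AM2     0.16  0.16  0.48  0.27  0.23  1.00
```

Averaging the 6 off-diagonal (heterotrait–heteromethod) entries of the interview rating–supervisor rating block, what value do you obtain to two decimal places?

0.30

HTHM values (method 2 × method 1): 0.49, 0.29, 0.39, 0.29, 0.16, 0.16; mean = 1.78/6 = 0.30.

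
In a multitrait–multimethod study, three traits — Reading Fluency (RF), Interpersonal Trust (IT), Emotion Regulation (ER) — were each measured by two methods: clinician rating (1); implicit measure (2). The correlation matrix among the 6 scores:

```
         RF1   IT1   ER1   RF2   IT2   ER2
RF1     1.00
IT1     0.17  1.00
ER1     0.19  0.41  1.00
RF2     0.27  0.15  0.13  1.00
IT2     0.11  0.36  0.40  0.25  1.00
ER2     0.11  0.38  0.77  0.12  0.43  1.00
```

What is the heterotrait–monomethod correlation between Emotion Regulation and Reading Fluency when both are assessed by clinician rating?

0.19

Different traits, same method: r(ER1, RF1) = 0.19.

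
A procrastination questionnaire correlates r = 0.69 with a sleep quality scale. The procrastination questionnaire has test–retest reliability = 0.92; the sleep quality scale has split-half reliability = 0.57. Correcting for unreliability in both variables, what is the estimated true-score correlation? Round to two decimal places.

0.95

r_true = r_obs / √(r_xx · r_yy) = 0.69 / √(0.92 × 0.57) = 0.69 / √0.5244 = 0.69 / 0.7242 ≈ 0.95.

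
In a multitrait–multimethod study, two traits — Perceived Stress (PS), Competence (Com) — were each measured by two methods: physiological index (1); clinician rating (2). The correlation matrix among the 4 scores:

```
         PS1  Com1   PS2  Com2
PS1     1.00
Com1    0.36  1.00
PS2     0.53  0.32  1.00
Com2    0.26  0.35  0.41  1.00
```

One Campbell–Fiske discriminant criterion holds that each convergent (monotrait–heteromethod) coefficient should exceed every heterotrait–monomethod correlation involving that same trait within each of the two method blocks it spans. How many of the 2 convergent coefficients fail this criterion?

Checking each validity diagonal entry against its comparison values:
PS (methods 1·2): 0.53 vs {0.36, 0.41} → pass.
Com (methods 1·2): 0.35 vs {0.36, 0.41} → fail.
1 of 2 fail.

1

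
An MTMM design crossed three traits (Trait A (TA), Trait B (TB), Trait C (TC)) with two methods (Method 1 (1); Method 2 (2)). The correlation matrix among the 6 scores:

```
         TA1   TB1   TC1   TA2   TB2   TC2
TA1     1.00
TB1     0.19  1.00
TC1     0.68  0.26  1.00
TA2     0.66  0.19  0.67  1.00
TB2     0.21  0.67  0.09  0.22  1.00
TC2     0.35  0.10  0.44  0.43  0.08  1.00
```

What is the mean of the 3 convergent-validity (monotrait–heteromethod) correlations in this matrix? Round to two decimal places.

0.59

Convergent values: 0.66, 0.67, 0.44; mean = 1.77/3 = 0.59.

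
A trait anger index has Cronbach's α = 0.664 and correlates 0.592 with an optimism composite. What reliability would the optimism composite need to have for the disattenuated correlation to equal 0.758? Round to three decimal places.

r_true = r_obs / √(r_xx · r_yy) ⇒ 0.758 = 0.592 / √(0.664 · r_yy).
√(0.664 · r_yy) = 0.592 / 0.758 = 0.7810; 0.664 · r_yy = 0.6100; r_yy = 0.6100 / 0.664 ≈ 0.919.

0.919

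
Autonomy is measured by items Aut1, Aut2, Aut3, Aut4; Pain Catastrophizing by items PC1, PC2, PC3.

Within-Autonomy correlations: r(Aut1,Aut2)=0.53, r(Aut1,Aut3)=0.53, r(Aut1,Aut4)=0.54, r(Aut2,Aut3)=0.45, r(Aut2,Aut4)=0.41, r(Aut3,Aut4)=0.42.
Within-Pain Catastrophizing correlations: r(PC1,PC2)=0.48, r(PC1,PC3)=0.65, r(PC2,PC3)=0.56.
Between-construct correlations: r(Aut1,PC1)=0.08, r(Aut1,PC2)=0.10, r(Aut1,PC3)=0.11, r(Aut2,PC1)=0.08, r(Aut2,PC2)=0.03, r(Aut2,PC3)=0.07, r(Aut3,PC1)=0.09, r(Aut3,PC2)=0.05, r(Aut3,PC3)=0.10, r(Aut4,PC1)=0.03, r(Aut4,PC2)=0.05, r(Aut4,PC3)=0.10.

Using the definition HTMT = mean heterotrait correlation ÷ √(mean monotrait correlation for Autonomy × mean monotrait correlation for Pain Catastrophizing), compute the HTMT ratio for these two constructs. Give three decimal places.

Between-construct mean = 0.89/12 = 0.0742.
Mean within-Aut = 2.88/6 = 0.4800; mean within-PC = 1.69/3 = 0.5633.
Geometric mean = √(0.4800 × 0.5633) = 0.5200.
HTMT = 0.0742 / 0.5200 = 0.143.

0.143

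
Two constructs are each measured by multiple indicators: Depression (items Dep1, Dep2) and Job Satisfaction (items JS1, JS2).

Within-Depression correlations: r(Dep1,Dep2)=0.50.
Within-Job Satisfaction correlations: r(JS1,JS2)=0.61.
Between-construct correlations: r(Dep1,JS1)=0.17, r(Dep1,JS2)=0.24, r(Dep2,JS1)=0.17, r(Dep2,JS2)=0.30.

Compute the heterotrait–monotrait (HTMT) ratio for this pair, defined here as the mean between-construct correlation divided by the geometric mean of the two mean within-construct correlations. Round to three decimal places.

0.398

Between-construct mean = 0.88/4 = 0.2200.
Mean within-Dep = 0.50/1 = 0.5000; mean within-JS = 0.61/1 = 0.6100.
Geometric mean = √(0.5000 × 0.6100) = 0.5523.
HTMT = 0.2200 / 0.5523 = 0.398.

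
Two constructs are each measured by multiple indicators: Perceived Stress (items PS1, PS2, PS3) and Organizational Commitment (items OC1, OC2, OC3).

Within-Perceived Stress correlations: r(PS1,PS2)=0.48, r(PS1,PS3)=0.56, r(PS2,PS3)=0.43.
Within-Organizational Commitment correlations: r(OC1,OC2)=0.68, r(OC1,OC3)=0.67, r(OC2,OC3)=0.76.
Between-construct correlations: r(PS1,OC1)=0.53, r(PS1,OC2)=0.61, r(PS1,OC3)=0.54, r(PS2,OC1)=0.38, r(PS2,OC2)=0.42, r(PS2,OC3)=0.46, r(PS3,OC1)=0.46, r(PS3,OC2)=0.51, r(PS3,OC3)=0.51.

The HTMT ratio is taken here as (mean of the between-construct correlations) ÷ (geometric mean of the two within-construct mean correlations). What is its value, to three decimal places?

0.837

Mean between = 4.42/9 = 0.4911.
Mean within-PS = 1.47/3 = 0.4900; mean within-OC = 2.11/3 = 0.7033.
Geometric mean = √(0.4900 × 0.7033) = 0.5870.
HTMT = 0.4911 / 0.5870 = 0.837.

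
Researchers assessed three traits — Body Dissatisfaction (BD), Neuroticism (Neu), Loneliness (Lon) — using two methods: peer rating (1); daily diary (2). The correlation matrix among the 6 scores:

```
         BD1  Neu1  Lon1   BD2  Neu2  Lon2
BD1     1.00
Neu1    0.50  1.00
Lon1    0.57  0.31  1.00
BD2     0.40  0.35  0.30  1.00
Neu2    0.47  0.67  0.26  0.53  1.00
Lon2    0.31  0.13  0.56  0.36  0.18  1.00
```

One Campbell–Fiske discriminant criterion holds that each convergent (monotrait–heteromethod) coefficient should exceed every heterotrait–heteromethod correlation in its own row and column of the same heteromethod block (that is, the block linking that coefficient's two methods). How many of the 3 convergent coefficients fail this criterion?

1

Each convergent coefficient versus the relevant comparison correlations:
BD (methods 1·2): 0.40 vs {0.47, 0.35, 0.31, 0.30} → fail.
Neu (methods 1·2): 0.67 vs {0.35, 0.47, 0.13, 0.26} → pass.
Lon (methods 1·2): 0.56 vs {0.30, 0.31, 0.26, 0.13} → pass.
1 of 3 fail.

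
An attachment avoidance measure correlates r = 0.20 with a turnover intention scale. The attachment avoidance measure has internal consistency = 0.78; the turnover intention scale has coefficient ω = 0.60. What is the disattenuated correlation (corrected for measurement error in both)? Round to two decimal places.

r_true = r_obs / √(r_xx · r_yy) = 0.20 / √(0.78 × 0.60) = 0.20 / √0.4680 = 0.20 / 0.6841 ≈ 0.29.

0.29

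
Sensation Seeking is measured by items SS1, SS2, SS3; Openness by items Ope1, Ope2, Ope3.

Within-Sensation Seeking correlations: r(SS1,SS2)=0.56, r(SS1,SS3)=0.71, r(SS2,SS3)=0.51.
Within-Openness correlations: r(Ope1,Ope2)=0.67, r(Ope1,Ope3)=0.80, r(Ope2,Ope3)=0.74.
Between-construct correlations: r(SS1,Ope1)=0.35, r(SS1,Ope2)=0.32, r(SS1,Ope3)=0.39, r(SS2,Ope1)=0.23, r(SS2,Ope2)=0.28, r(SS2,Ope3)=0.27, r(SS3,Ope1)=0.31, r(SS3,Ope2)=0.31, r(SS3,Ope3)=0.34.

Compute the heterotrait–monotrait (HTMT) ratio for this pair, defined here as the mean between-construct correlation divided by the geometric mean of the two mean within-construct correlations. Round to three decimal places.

0.471

Mean between = 2.80/9 = 0.3111.
Mean within-SS = 1.78/3 = 0.5933; mean within-Ope = 2.21/3 = 0.7367.
Geometric mean = √(0.5933 × 0.7367) = 0.6611.
HTMT = 0.3111 / 0.6611 = 0.471.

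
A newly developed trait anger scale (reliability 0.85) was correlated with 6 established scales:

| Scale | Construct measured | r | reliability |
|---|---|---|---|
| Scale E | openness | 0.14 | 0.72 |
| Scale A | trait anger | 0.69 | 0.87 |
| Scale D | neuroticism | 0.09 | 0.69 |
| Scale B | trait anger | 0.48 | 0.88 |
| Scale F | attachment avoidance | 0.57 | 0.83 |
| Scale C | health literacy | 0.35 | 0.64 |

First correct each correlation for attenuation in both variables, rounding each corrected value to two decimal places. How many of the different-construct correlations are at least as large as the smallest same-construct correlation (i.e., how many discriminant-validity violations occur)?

Disattenuated r (r / √(r_scale · r_new)):
  Scale E (disc): 0.14 / √(0.72·0.85) = 0.18
  Scale A (conv): 0.69 / √(0.87·0.85) = 0.80
  Scale D (disc): 0.09 / √(0.69·0.85) = 0.12
  Scale B (conv): 0.48 / √(0.88·0.85) = 0.55
  Scale F (disc): 0.57 / √(0.83·0.85) = 0.68
  Scale C (disc): 0.35 / √(0.64·0.85) = 0.47
Smallest convergent = 0.55. Discriminant values: 0.18, 0.12, 0.68, 0.47; count ≥ 0.55 → 1.

1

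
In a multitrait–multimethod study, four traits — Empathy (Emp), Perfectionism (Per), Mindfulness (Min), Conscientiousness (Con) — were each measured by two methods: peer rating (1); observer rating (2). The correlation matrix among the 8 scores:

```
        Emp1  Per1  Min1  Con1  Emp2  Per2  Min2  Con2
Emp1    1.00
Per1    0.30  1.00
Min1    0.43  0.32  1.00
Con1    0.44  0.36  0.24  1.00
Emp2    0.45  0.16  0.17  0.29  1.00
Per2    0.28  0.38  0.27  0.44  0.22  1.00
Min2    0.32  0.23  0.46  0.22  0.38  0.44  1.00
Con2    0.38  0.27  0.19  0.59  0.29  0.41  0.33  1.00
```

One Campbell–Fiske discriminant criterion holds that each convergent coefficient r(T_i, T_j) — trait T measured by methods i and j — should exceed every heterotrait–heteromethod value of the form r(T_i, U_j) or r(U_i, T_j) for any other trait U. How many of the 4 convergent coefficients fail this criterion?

Each convergent coefficient versus the relevant comparison correlations:
Emp (methods 1·2): 0.45 vs {0.28, 0.16, 0.32, 0.17, 0.38, 0.29} → pass.
Per (methods 1·2): 0.38 vs {0.16, 0.28, 0.23, 0.27, 0.27, 0.44} → fail.
Min (methods 1·2): 0.46 vs {0.17, 0.32, 0.27, 0.23, 0.19, 0.22} → pass.
Con (methods 1·2): 0.59 vs {0.29, 0.38, 0.44, 0.27, 0.22, 0.19} → pass.
1 of 4 fail.

1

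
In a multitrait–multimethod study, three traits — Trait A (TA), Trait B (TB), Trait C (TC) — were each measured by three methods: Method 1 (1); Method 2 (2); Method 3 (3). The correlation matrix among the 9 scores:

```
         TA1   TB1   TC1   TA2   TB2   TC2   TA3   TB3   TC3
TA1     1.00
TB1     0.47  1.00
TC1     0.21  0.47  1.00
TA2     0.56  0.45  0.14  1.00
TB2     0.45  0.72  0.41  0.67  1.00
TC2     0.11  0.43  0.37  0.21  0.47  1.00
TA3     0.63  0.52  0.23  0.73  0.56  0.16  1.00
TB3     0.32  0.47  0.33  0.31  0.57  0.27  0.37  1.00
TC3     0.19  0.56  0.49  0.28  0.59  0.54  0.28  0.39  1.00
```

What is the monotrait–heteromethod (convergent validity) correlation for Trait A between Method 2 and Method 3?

Same trait (TA), different methods: r(TA2, TA3) = 0.73.

0.73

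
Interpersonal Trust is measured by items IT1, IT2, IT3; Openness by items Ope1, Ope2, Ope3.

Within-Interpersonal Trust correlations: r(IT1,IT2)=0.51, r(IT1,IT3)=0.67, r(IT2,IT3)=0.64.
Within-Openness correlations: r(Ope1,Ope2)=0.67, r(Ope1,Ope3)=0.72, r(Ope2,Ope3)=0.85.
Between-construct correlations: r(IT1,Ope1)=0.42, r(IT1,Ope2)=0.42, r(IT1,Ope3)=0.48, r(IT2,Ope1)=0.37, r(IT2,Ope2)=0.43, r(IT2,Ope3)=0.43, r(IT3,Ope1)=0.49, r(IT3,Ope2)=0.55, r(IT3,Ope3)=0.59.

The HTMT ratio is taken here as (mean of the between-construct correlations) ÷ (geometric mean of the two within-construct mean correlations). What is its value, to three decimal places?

0.690

Between-construct mean = 4.18/9 = 0.4644.
Mean within-IT = 1.82/3 = 0.6067; mean within-Ope = 2.24/3 = 0.7467.
Geometric mean = √(0.6067 × 0.7467) = 0.6731.
HTMT = 0.4644 / 0.6731 = 0.690.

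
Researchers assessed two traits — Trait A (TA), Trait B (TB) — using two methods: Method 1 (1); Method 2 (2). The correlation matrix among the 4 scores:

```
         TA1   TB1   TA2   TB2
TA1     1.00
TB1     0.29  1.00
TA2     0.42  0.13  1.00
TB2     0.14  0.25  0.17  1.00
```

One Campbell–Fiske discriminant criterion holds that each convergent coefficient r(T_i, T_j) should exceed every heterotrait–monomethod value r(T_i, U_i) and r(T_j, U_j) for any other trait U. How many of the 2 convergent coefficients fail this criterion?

1

Convergent coefficients and their comparison sets:
TA (methods 1·2): 0.42 vs {0.29, 0.17} → pass.
TB (methods 1·2): 0.25 vs {0.29, 0.17} → fail.
1 of 2 fail.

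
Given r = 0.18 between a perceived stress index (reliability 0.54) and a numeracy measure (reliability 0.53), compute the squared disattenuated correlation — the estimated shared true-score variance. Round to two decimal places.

0.11

Disattenuated r = 0.18 / √(0.54 × 0.53) = 0.18 / 0.5350 = 0.3364.
Shared true-score variance = 0.3364² = 0.1132 ≈ 0.11.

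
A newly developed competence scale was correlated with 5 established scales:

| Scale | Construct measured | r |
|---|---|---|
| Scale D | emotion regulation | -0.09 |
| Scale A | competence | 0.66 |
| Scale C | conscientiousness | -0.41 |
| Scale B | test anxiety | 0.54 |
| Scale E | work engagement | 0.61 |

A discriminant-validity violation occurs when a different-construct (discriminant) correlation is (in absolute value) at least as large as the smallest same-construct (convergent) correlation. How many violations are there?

0

Convergent (same construct = competence): Scale A.
Smallest convergent = 0.66. Discriminant |r|: 0.09, 0.41, 0.54, 0.61; count ≥ 0.66 → 0.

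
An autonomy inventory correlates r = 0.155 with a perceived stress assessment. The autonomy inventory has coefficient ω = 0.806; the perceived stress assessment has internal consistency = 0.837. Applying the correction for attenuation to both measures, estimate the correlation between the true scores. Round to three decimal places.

r_true = r_obs / √(r_xx · r_yy) = 0.155 / √(0.806 × 0.837) = 0.155 / √0.674622 = 0.155 / 0.8214 ≈ 0.189.

0.189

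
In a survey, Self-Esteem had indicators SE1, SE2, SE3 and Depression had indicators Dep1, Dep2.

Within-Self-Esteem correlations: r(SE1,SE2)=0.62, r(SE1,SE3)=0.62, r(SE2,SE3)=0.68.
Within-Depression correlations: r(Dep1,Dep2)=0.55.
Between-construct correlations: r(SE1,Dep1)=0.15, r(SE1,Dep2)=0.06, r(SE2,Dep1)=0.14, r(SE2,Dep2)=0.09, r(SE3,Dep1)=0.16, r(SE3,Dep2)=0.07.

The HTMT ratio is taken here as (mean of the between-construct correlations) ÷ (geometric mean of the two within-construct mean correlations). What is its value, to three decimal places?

Mean heterotrait r = 0.67/6 = 0.1117.
Mean within-SE = 1.92/3 = 0.6400; mean within-Dep = 0.55/1 = 0.5500.
Geometric mean = √(0.6400 × 0.5500) = 0.5933.
HTMT = 0.1117 / 0.5933 = 0.188.

0.188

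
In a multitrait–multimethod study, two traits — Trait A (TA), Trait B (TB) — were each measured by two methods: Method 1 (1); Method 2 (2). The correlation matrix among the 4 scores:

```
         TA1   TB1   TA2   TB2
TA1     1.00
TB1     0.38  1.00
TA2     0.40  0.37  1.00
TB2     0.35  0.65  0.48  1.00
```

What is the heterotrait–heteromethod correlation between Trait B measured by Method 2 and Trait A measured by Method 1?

Different traits and methods: r(TB2, TA1) = 0.35.

0.35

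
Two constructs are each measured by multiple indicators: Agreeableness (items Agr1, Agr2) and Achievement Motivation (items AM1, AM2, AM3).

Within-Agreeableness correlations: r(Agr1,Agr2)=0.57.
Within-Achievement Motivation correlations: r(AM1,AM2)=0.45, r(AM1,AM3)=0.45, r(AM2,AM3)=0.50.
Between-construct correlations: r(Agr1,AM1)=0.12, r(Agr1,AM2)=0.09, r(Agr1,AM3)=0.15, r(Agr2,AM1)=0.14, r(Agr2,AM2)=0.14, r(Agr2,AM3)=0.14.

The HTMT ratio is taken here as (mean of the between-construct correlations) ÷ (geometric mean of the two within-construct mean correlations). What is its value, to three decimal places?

Mean between = 0.78/6 = 0.1300.
Mean within-Agr = 0.57/1 = 0.5700; mean within-AM = 1.40/3 = 0.4667.
Geometric mean = √(0.5700 × 0.4667) = 0.5158.
HTMT = 0.1300 / 0.5158 = 0.252.

0.252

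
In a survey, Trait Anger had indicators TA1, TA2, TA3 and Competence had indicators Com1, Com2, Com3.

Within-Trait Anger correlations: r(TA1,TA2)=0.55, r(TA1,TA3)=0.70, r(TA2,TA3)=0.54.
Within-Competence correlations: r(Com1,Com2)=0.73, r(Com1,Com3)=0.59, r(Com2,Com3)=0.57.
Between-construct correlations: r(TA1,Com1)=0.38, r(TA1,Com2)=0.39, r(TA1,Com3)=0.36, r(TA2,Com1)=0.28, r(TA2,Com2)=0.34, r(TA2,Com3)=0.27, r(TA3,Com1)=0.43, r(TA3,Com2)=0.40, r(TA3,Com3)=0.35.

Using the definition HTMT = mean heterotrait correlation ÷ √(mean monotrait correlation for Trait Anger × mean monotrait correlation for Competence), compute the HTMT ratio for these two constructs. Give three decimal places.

Mean between = 3.20/9 = 0.3556.
Mean within-TA = 1.79/3 = 0.5967; mean within-Com = 1.89/3 = 0.6300.
Geometric mean = √(0.5967 × 0.6300) = 0.6131.
HTMT = 0.3556 / 0.6131 = 0.580.

0.580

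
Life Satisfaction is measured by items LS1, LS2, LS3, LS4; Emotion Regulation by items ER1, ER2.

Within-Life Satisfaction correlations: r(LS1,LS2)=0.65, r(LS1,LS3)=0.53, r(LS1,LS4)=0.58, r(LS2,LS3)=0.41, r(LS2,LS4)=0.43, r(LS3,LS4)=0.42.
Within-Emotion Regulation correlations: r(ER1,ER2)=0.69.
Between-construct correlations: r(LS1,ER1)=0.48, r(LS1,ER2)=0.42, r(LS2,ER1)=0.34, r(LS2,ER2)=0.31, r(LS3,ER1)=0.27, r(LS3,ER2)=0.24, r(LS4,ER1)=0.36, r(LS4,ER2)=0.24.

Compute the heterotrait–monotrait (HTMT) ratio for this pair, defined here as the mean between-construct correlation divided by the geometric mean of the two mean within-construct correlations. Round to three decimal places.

0.564

Between-construct mean = 2.66/8 = 0.3325.
Mean within-LS = 3.02/6 = 0.5033; mean within-ER = 0.69/1 = 0.6900.
Geometric mean = √(0.5033 × 0.6900) = 0.5893.
HTMT = 0.3325 / 0.5893 = 0.564.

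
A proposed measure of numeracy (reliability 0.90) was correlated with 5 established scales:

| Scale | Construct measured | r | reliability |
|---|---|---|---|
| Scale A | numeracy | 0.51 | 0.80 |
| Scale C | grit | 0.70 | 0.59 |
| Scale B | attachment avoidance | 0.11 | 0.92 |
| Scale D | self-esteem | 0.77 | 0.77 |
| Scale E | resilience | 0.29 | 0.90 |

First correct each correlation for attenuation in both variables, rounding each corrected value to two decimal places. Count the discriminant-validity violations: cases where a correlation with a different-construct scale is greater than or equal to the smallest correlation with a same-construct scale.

2

Disattenuated r (r / √(r_scale · r_new)):
  Scale A (conv): 0.51 / √(0.80·0.90) = 0.60
  Scale C (disc): 0.70 / √(0.59·0.90) = 0.96
  Scale B (disc): 0.11 / √(0.92·0.90) = 0.12
  Scale D (disc): 0.77 / √(0.77·0.90) = 0.92
  Scale E (disc): 0.29 / √(0.90·0.90) = 0.32
Smallest convergent = 0.60. Discriminant values: 0.96, 0.12, 0.92, 0.32; count ≥ 0.60 → 2.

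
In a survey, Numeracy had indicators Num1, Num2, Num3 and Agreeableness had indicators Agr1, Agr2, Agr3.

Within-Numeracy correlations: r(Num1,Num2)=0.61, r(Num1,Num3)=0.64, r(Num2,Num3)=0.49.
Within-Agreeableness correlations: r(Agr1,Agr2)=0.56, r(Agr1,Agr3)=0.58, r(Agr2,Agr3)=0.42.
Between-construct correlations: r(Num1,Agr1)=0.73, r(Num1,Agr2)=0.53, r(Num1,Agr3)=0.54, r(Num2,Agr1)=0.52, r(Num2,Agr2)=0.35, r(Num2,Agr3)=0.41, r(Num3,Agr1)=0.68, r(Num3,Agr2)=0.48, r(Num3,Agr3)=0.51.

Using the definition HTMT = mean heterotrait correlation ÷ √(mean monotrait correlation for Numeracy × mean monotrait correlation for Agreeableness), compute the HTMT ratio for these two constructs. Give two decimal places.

Between-construct mean = 4.75/9 = 0.5278.
Mean within-Num = 1.74/3 = 0.5800; mean within-Agr = 1.56/3 = 0.5200.
Geometric mean = √(0.5800 × 0.5200) = 0.5492.
HTMT = 0.5278 / 0.5492 = 0.96.

0.96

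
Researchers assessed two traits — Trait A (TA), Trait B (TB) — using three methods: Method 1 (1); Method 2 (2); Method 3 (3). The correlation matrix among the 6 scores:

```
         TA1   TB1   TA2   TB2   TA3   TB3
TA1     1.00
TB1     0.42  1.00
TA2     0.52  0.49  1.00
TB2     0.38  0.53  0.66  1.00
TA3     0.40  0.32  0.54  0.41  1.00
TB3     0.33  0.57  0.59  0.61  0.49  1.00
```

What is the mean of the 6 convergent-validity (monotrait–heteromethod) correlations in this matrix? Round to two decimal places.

Convergent values: 0.52, 0.40, 0.54, 0.53, 0.57, 0.61; mean = 3.17/6 = 0.53.

0.53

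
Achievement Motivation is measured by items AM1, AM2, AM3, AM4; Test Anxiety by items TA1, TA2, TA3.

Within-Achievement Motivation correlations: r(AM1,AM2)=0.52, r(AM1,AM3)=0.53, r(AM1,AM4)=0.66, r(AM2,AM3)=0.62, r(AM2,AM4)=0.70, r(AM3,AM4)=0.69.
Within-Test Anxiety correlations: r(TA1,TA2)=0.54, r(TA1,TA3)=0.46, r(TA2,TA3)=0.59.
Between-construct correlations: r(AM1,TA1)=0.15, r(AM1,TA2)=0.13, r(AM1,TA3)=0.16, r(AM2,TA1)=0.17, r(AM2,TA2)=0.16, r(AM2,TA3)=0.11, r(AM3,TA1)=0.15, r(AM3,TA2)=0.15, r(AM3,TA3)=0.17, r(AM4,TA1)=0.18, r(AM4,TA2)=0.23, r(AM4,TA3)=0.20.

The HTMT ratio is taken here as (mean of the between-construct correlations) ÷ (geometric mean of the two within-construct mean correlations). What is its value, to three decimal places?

Mean between = 1.96/12 = 0.1633.
Mean within-AM = 3.72/6 = 0.6200; mean within-TA = 1.59/3 = 0.5300.
Geometric mean = √(0.6200 × 0.5300) = 0.5732.
HTMT = 0.1633 / 0.5732 = 0.285.

0.285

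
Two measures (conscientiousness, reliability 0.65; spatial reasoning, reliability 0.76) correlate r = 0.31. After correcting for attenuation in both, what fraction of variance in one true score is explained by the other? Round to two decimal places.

Disattenuated r = 0.31 / √(0.65 × 0.76) = 0.31 / 0.7029 = 0.4410.
Shared true-score variance = 0.4410² = 0.1945 ≈ 0.19.

0.19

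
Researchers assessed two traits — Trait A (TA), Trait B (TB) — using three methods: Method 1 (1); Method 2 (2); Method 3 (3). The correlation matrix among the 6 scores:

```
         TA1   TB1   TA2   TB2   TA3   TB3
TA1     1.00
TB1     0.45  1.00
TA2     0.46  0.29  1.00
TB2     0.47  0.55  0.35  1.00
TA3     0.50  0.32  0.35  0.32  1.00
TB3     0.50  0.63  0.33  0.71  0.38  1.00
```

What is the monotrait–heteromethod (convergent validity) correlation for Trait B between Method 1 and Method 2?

0.55

Same trait (TB), different methods: r(TB1, TB2) = 0.55.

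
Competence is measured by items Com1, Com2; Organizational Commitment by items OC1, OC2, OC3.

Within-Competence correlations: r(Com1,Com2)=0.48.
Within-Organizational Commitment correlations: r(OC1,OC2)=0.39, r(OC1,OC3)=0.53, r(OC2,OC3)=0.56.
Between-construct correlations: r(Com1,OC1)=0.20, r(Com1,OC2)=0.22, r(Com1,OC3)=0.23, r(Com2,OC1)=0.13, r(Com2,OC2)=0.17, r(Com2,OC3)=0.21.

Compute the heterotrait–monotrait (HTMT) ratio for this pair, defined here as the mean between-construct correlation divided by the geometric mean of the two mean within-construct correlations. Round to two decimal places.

Mean between = 1.16/6 = 0.1933.
Mean within-Com = 0.48/1 = 0.4800; mean within-OC = 1.48/3 = 0.4933.
Geometric mean = √(0.4800 × 0.4933) = 0.4866.
HTMT = 0.1933 / 0.4866 = 0.40.

0.40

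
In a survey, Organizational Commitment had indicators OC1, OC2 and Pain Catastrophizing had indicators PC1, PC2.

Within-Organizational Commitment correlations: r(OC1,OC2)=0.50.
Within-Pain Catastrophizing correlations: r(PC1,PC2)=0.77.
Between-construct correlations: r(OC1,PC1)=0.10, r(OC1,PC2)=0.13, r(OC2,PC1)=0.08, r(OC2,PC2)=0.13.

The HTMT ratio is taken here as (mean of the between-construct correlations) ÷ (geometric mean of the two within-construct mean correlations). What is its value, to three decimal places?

Between-construct mean = 0.44/4 = 0.1100.
Mean within-OC = 0.50/1 = 0.5000; mean within-PC = 0.77/1 = 0.7700.
Geometric mean = √(0.5000 × 0.7700) = 0.6205.
HTMT = 0.1100 / 0.6205 = 0.177.

0.177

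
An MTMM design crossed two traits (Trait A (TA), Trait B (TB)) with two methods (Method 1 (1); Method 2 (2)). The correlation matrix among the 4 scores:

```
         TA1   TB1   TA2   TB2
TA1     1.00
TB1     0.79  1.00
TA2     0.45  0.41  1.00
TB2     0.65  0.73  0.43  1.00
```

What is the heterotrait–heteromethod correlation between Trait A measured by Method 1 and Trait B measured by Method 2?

Different traits and methods: r(TA1, TB2) = 0.65.

0.65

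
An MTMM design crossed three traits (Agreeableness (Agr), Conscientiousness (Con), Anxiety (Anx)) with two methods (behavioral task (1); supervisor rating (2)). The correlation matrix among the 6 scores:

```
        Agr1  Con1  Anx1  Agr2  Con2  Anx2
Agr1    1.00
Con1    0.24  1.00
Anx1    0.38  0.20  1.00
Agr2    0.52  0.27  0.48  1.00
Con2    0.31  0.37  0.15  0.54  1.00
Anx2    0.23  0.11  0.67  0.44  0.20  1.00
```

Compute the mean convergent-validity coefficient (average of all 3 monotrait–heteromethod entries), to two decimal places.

0.52

Convergent values: 0.52, 0.37, 0.67; mean = 1.56/3 = 0.52.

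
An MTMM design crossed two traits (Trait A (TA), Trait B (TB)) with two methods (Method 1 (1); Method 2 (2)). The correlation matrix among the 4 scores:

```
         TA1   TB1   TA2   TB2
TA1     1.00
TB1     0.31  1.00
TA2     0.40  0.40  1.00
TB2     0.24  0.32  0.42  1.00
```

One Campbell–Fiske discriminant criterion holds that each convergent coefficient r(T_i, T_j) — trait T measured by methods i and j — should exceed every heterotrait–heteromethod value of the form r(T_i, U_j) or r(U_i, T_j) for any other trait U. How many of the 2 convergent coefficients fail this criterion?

2

Convergent coefficients and their comparison sets:
TA (methods 1·2): 0.40 vs {0.24, 0.40} → fail.
TB (methods 1·2): 0.32 vs {0.40, 0.24} → fail.
2 of 2 fail.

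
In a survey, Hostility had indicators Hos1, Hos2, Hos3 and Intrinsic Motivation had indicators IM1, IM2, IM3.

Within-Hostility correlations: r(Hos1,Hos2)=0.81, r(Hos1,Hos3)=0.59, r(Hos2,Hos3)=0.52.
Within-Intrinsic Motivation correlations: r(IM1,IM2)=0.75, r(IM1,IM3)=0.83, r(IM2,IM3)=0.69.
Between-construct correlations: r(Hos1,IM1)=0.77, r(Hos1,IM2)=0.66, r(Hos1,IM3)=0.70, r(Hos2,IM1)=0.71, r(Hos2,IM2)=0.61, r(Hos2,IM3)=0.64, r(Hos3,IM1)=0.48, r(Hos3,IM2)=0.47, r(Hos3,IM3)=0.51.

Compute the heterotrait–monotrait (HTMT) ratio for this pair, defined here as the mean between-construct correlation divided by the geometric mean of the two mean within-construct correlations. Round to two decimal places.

Between-construct mean = 5.55/9 = 0.6167.
Mean within-Hos = 1.92/3 = 0.6400; mean within-IM = 2.27/3 = 0.7567.
Geometric mean = √(0.6400 × 0.7567) = 0.6959.
HTMT = 0.6167 / 0.6959 = 0.89.

0.89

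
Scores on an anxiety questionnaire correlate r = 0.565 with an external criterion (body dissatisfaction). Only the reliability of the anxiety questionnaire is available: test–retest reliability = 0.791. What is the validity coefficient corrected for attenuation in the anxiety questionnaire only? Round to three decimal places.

Single correction: r_c = r_obs / √r_xx = 0.565 / √0.791 = 0.565 / 0.8894 ≈ 0.635.

0.635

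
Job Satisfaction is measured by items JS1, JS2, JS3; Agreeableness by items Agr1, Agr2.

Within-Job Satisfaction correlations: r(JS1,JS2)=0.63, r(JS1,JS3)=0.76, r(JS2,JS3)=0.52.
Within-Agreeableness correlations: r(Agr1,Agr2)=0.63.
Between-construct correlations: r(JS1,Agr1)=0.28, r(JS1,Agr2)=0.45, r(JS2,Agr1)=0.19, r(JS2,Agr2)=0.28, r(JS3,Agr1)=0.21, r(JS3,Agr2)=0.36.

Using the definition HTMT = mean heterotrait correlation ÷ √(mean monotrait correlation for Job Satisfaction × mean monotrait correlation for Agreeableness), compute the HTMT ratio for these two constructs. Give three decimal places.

Mean between = 1.77/6 = 0.2950.
Mean within-JS = 1.91/3 = 0.6367; mean within-Agr = 0.63/1 = 0.6300.
Geometric mean = √(0.6367 × 0.6300) = 0.6333.
HTMT = 0.2950 / 0.6333 = 0.466.

0.466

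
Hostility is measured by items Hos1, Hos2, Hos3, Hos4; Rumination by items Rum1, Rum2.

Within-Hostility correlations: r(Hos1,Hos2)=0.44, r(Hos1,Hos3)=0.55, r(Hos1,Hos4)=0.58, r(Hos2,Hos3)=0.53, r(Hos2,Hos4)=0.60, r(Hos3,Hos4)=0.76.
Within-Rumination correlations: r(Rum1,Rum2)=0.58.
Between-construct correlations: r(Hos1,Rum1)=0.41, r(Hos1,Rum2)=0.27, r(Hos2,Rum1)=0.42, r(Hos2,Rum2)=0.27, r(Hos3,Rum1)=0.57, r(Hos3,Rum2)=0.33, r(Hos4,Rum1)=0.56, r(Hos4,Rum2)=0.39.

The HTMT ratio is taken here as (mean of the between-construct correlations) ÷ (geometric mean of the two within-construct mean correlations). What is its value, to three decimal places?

0.696

Mean between = 3.22/8 = 0.4025.
Mean within-Hos = 3.46/6 = 0.5767; mean within-Rum = 0.58/1 = 0.5800.
Geometric mean = √(0.5767 × 0.5800) = 0.5783.
HTMT = 0.4025 / 0.5783 = 0.696.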